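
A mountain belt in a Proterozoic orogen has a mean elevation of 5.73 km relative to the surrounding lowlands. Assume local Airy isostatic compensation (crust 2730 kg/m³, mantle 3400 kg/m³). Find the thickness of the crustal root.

For local isostatic compensation: the weight of the topography is balanced by the buoyancy of the root, ρ_c h = (ρ_m − ρ_c) r.
r = h · ρ_c / (ρ_m − ρ_c) = 5.73 km × 2730 / (3400 − 2730) = 23.3 km.

23.3 km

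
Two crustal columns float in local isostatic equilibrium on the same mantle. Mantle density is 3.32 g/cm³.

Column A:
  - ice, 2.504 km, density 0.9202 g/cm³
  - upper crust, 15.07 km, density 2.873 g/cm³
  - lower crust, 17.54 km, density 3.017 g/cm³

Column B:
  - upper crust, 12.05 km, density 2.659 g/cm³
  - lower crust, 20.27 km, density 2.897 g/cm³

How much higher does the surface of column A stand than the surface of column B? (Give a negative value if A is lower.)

For any compensation level in the mantle, the mantle terms cancel and isostasy reduces to e = (Σt_A − Σt_B) − (Σ(ρt)_A − Σ(ρt)_B) / ρ_m.
Σt_A = 35.114 km; Σt_B = 32.32 km; Σ(ρt)_A = 98.5184708; Σ(ρt)_B = 90.76314 (in km·g/cm³).
e = (35.114 − 32.32) − (98.5184708 − 90.76314) / 3.32 = 0.458 km.

0.458 km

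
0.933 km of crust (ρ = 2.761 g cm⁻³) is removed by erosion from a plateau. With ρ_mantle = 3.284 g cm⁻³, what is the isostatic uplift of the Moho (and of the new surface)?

Unloading: uplift u = e ρ_c/ρ_m = 0.933 km × 2.761/3.284 = 0.784 km.

0.784 km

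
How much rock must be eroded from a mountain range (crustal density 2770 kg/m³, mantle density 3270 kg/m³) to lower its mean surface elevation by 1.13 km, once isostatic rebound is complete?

7.39 km

Net drop Δ = e − u = e − e ρ_c/ρ_m = e (ρ_m − ρ_c)/ρ_m.
e = Δ ρ_m/(ρ_m − ρ_c) = 1.13 km × 3270/500 = 7.39 km.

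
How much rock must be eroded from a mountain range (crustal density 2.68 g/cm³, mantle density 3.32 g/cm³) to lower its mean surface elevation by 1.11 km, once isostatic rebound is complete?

Net drop Δ = e − u = e − e ρ_c/ρ_m = e (ρ_m − ρ_c)/ρ_m.
e = Δ ρ_m/(ρ_m − ρ_c) = 1.11 km × 3.32/0.64 = 5.76 km.

5.76 km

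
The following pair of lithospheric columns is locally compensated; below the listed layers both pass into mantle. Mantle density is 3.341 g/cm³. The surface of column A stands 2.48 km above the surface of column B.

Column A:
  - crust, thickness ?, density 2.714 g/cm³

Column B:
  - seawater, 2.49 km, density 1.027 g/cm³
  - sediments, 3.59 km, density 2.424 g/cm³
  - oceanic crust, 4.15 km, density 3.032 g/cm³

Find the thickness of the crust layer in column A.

Take the compensation level at the base of the deeper column (depth z_c below the surface of column A) and equate Σ ρ_i t_i down to z_c; mantle fills any gap and the z_c terms cancel.
Column A: x×2.714 + (z_c − 0 − x)×3.341
Column B: 2.48×0 + 2.49×1.027 + 3.59×2.424 + 4.15×3.032 + (z_c − 2.48 − 10.23)×3.341
The z_c×3.341 term appears on both sides and cancels. Collect the known terms of each column as K = Σ(ρt)_known − 3.341 × (depth of known layers): K_A = 0 − 3.341×0 = 0; K_B = 23.84219 − 3.341×(2.48 + 10.23) = −18.62192.
Balance: K_A − x×(3.341 − 2.714) = K_B, so x = (K_A − K_B)/(3.341 − 2.714) = 18.6219/0.627 = 29.7 km.

29.7 km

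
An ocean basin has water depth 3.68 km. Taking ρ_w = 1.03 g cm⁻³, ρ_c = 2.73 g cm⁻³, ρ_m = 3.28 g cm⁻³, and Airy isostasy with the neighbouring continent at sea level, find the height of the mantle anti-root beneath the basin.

In Airy isostatic equilibrium: replacing crust with seawater at the top is compensated by replacing crust with mantle at the base: d (ρ_c − ρ_w) = a (ρ_m − ρ_c).
a = d (ρ_c − ρ_w)/(ρ_m − ρ_c) = 3.68 km × 1.7/0.55 = 11.4 km.

11.4 km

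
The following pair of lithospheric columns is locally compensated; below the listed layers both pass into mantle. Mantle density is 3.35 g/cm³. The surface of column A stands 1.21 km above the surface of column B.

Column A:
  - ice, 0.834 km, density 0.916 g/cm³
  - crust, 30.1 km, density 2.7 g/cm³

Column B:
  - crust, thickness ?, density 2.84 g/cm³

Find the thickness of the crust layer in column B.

Take the compensation level at the base of the deeper column (depth z_c below the surface of column A) and equate Σ ρ_i t_i down to z_c; mantle fills any gap and the z_c terms cancel.
Column A: 0.834×0.916 + 30.1×2.7 + (z_c − 30.934)×3.35
Column B: 1.21×0 + x×2.84 + (z_c − 1.21 − 0 − x)×3.35
The z_c×3.35 term appears on both sides and cancels. Collect the known terms of each column as K = Σ(ρt)_known − 3.35 × (depth of known layers): K_A = 82.033944 − 3.35×30.934 = −21.594956; K_B = 0 − 3.35×(1.21 + 0) = −4.0535.
Balance: K_A = K_B − x×(3.35 − 2.84), so x = (K_B − K_A)/(3.35 − 2.84) = 17.5415/0.51 = 34.4 km.

34.4 km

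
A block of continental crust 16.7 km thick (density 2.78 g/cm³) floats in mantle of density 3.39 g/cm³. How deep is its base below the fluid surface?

Draft d = t ρ_obj/ρ_fluid = 16.7 km × 2.78/3.39 = 13.7 km.

13.7 km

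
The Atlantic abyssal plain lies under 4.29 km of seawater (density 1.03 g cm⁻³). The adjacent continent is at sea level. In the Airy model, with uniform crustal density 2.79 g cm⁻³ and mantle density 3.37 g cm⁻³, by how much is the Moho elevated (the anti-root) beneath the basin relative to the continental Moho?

Equating mass per unit area of the two columns: replacing crust with seawater at the top is compensated by replacing crust with mantle at the base: d (ρ_c − ρ_w) = a (ρ_m − ρ_c).
a = d (ρ_c − ρ_w)/(ρ_m − ρ_c) = 4.29 km × 1.76/0.58 = 13 km.

13 km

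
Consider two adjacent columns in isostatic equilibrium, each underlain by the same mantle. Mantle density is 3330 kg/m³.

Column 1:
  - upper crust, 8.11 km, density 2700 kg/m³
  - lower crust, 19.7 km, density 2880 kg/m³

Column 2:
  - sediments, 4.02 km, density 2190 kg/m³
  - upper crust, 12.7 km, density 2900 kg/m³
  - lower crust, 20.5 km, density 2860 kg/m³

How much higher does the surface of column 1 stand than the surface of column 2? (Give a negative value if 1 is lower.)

For any compensation level in the mantle, the mantle terms cancel and isostasy reduces to e = (Σt_1 − Σt_2) − (Σ(ρt)_1 − Σ(ρt)_2) / ρ_m.
Σt_1 = 27.81 km; Σt_2 = 37.22 km; Σ(ρt)_1 = 78633; Σ(ρt)_2 = 104263.8 (in km·kg/m³).
e = (27.81 − 37.22) − (78633 − 104263.8) / 3330 = −1.71 km.

−1.71 km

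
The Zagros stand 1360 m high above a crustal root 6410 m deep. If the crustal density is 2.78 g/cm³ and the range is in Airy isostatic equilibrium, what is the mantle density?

3.37 g/cm³

Airy balance: ρ_c h = (ρ_m − ρ_c) r → ρ_m = ρ_c (1 + h/r).
ρ_m = 2.78 × (1 + 1360 m/6410 m) = 3.37 g/cm³.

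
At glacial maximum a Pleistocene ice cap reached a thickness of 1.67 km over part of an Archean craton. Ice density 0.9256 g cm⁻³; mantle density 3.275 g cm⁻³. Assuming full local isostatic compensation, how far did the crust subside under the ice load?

By Archimedes' principle applied to the lithosphere: the ice load ρ_ice t is balanced by mantle displaced below, ρ_m s.
s = t ρ_ice / ρ_m = 1.67 km × 0.9256/3.275 = 0.472 km.

0.472 km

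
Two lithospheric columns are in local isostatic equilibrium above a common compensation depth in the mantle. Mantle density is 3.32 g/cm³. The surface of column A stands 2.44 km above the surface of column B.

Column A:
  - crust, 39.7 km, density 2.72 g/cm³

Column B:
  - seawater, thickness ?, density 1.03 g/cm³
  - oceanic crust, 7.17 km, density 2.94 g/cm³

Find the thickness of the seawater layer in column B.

5.67 km

Take the compensation level at the base of the deeper column (depth z_c below the surface of column A) and equate Σ ρ_i t_i down to z_c; mantle fills any gap and the z_c terms cancel.
Column A: 39.7×2.72 + (z_c − 39.7)×3.32
Column B: 2.44×0 + x×1.03 + 7.17×2.94 + (z_c − 2.44 − 7.17 − x)×3.32
The z_c×3.32 term appears on both sides and cancels. Collect the known terms of each column as K = Σ(ρt)_known − 3.32 × (depth of known layers): K_A = 107.984 − 3.32×39.7 = −23.82; K_B = 21.0798 − 3.32×(2.44 + 7.17) = −10.8254.
Balance: K_A = K_B − x×(3.32 − 1.03), so x = (K_B − K_A)/(3.32 − 1.03) = 12.9946/2.29 = 5.67 km.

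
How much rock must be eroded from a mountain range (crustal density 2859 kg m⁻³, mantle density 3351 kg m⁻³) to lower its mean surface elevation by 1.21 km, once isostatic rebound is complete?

8.24 km

Net drop Δ = e − u = e − e ρ_c/ρ_m = e (ρ_m − ρ_c)/ρ_m.
e = Δ ρ_m/(ρ_m − ρ_c) = 1.21 km × 3351/492 = 8.24 km.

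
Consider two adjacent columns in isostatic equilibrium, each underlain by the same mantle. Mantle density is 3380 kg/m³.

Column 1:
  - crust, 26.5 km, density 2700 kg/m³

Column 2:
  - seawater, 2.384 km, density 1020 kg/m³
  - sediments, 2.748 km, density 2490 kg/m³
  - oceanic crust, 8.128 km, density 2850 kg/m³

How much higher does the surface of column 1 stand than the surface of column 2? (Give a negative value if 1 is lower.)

1.67 km

For any compensation level in the mantle, the mantle terms cancel and isostasy reduces to e = (Σt_1 − Σt_2) − (Σ(ρt)_1 − Σ(ρt)_2) / ρ_m.
Σt_1 = 26.5 km; Σt_2 = 13.26 km; Σ(ρt)_1 = 71550; Σ(ρt)_2 = 32439 (in km·kg/m³).
e = (26.5 − 13.26) − (71550 − 32439) / 3380 = 1.67 km.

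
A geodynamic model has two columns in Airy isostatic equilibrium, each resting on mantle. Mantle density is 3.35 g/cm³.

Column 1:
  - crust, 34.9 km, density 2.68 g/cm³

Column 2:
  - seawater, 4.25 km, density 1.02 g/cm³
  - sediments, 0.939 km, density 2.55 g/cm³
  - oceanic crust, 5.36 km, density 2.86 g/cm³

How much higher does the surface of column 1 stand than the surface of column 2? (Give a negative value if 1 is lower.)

For any compensation level in the mantle, the mantle terms cancel and isostasy reduces to e = (Σt_1 − Σt_2) − (Σ(ρt)_1 − Σ(ρt)_2) / ρ_m.
Σt_1 = 34.9 km; Σt_2 = 10.549 km; Σ(ρt)_1 = 93.532; Σ(ρt)_2 = 22.05905 (in km·g/cm³).
e = (34.9 − 10.549) − (93.532 − 22.05905) / 3.35 = 3.02 km.

3.02 km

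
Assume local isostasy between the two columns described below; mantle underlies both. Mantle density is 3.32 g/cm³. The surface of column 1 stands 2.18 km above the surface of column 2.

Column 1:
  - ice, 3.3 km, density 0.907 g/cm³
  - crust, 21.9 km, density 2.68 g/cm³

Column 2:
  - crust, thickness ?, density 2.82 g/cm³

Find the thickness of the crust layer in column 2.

29.5 km

Take the compensation level at the base of the deeper column (depth z_c below the surface of column 1) and equate Σ ρ_i t_i down to z_c; mantle fills any gap and the z_c terms cancel.
Column 1: 3.3×0.907 + 21.9×2.68 + (z_c − 25.2)×3.32
Column 2: 2.18×0 + x×2.82 + (z_c − 2.18 − 0 − x)×3.32
The z_c×3.32 term appears on both sides and cancels. Collect the known terms of each column as K = Σ(ρt)_known − 3.32 × (depth of known layers): K_1 = 61.6851 − 3.32×25.2 = −21.9789; K_2 = 0 − 3.32×(2.18 + 0) = −7.2376.
Balance: K_1 = K_2 − x×(3.32 − 2.82), so x = (K_2 − K_1)/(3.32 − 2.82) = 14.7413/0.5 = 29.5 km.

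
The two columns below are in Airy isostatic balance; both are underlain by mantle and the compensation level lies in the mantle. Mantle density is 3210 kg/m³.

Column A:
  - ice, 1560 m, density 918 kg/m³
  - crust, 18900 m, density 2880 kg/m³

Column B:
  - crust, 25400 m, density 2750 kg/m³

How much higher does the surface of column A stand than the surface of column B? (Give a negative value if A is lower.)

−583 m

For any compensation level in the mantle, the mantle terms cancel and isostasy reduces to e = (Σt_A − Σt_B) − (Σ(ρt)_A − Σ(ρt)_B) / ρ_m.
Σt_A = 20460 m; Σt_B = 25400 m; Σ(ρt)_A = 55864080; Σ(ρt)_B = 69850000 (in m·kg/m³).
e = (20460 − 25400) − (55864080 − 69850000) / 3210 = −583 m.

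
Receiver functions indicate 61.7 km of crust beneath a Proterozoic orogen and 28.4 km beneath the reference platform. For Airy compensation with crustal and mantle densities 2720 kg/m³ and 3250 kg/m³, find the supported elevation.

5.43 km

Excess crust Δ = 61.7 km − 28.4 km = 33.3 km, split between elevation h and root r with h + r = Δ.
Airy balance ρ_c h = (ρ_m − ρ_c) r gives r = h ρ_c/(ρ_m − ρ_c), so h (1 + ρ_c/(ρ_m − ρ_c)) = Δ, i.e. h = Δ (ρ_m − ρ_c)/ρ_m.
h = 33.3 km × 530/3250 = 5.43 km.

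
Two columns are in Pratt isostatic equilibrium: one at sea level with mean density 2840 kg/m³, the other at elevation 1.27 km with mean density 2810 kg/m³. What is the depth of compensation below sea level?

119 km

ρ_ref D = ρ (D + h) → D (ρ_ref − ρ) = ρ h.
D = ρ h/(ρ_ref − ρ) = 2810 × 1.27 km/(2840 − 2810) = 119 km.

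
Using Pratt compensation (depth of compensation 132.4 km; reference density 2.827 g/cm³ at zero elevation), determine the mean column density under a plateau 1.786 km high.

Pratt balance: ρ_ref D = ρ (D + h).
ρ = ρ_ref D/(D + h) = 2.827 × 132.4 km/(132.4 km + 1.786 km) = 2.79 g/cm³.

2.79 g/cm³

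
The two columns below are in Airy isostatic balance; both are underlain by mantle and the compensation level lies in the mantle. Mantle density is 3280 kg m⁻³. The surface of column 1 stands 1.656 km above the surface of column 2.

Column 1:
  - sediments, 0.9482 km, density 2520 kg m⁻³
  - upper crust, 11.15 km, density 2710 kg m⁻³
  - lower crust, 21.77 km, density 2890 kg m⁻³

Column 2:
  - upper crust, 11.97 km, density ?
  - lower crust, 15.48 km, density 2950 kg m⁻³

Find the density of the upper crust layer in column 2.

Take the compensation level at the base of the deeper column (depth z_c below the surface of column 1) and equate Σ ρ_i t_i down to z_c; mantle fills any gap and the z_c terms cancel.
Column 1: 0.9482×2520 + 11.15×2710 + 21.77×2890 + (z_c − 33.8682)×3280
Column 2: 1.656×0 + 11.97×ρ + 15.48×2950 + (z_c − 1.656 − 27.45)×3280
The z_c×3280 term appears on both sides and cancels. Collect the known terms of each column as K = Σ(ρt)_known − 3280 × (depth of known layers): K_1 = 95521.264 − 3280×33.8682 = −15566.432; K_2 = 45666 − 3280×(1.656 + 27.45) = −49801.68.
Balance: K_1 = K_2 + 11.97×ρ, so ρ = (K_1 − K_2)/11.97 = 34235.2/11.97 = 2860 kg m⁻³.

2860 kg m⁻³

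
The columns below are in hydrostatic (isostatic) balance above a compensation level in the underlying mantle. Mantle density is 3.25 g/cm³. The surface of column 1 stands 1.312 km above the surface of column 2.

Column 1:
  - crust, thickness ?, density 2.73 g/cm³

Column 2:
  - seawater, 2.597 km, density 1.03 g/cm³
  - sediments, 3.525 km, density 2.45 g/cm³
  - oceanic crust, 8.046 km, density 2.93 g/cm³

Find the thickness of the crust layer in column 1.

29.7 km

Take the compensation level at the base of the deeper column (depth z_c below the surface of column 1) and equate Σ ρ_i t_i down to z_c; mantle fills any gap and the z_c terms cancel.
Column 1: x×2.73 + (z_c − 0 − x)×3.25
Column 2: 1.312×0 + 2.597×1.03 + 3.525×2.45 + 8.046×2.93 + (z_c − 1.312 − 14.168)×3.25
The z_c×3.25 term appears on both sides and cancels. Collect the known terms of each column as K = Σ(ρt)_known − 3.25 × (depth of known layers): K_1 = 0 − 3.25×0 = 0; K_2 = 34.88594 − 3.25×(1.312 + 14.168) = −15.42406.
Balance: K_1 − x×(3.25 − 2.73) = K_2, so x = (K_1 − K_2)/(3.25 − 2.73) = 15.4241/0.52 = 29.7 km.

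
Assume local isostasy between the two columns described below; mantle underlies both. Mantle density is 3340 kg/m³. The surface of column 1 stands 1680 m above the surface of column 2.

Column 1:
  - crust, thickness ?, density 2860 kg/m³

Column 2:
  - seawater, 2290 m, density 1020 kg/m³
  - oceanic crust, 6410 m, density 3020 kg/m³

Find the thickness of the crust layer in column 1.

Take the compensation level at the base of the deeper column (depth z_c below the surface of column 1) and equate Σ ρ_i t_i down to z_c; mantle fills any gap and the z_c terms cancel.
Column 1: x×2860 + (z_c − 0 − x)×3340
Column 2: 1680×0 + 2290×1020 + 6410×3020 + (z_c − 1680 − 8700)×3340
The z_c×3340 term appears on both sides and cancels. Collect the known terms of each column as K = Σ(ρt)_known − 3340 × (depth of known layers): K_1 = 0 − 3340×0 = 0; K_2 = 21694000 − 3340×(1680 + 8700) = −12975200.
Balance: K_1 − x×(3340 − 2860) = K_2, so x = (K_1 − K_2)/(3340 − 2860) = 12975200/480 = 27000 m.

27000 m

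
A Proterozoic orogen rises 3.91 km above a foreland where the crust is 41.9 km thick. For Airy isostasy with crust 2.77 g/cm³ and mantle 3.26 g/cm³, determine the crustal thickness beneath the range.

67.9 km

Root depth r = h ρ_c / (ρ_m − ρ_c) = 3.91 km × 2.77 / 0.49 = 22.1 km.
Total thickness = T + h + r = 41.9 km + 3.91 km + 22.1 km = 67.9 km.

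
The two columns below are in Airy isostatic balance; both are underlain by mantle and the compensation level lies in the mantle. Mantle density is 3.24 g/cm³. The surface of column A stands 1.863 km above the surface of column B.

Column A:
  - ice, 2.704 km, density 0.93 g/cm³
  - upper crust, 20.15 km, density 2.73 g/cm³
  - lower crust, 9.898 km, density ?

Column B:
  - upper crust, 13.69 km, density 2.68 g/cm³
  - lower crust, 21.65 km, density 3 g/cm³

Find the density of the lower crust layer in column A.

3 g/cm³

Take the compensation level at the base of the deeper column (depth z_c below the surface of column A) and equate Σ ρ_i t_i down to z_c; mantle fills any gap and the z_c terms cancel.
Column A: 2.704×0.93 + 20.15×2.73 + 9.898×ρ + (z_c − 32.752)×3.24
Column B: 1.863×0 + 13.69×2.68 + 21.65×3 + (z_c − 1.863 − 35.34)×3.24
The z_c×3.24 term appears on both sides and cancels. Collect the known terms of each column as K = Σ(ρt)_known − 3.24 × (depth of known layers): K_A = 57.52422 − 3.24×32.752 = −48.59226; K_B = 101.6392 − 3.24×(1.863 + 35.34) = −18.89852.
Balance: K_A + 9.898×ρ = K_B, so ρ = (K_B − K_A)/9.898 = 29.6937/9.898 = 3 g/cm³.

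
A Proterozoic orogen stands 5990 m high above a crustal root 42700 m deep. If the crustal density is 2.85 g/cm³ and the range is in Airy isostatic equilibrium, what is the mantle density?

Airy balance: ρ_c h = (ρ_m − ρ_c) r → ρ_m = ρ_c (1 + h/r).
ρ_m = 2.85 × (1 + 5990 m/42700 m) = 3.25 g/cm³.

3.25 g/cm³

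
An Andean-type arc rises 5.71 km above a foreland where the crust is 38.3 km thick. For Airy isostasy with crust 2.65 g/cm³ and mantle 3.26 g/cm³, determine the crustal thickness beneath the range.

68.8 km

Root depth r = h ρ_c / (ρ_m − ρ_c) = 5.71 km × 2.65 / 0.61 = 24.81 km.
Total thickness = T + h + r = 38.3 km + 5.71 km + 24.81 km = 68.8 km.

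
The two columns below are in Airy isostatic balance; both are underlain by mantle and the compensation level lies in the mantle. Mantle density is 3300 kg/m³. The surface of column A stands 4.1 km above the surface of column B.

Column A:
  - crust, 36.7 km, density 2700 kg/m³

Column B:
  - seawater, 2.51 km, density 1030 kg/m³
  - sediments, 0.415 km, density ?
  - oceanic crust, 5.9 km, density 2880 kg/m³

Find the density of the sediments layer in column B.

2540 kg/m³

Take the compensation level at the base of the deeper column (depth z_c below the surface of column A) and equate Σ ρ_i t_i down to z_c; mantle fills any gap and the z_c terms cancel.
Column A: 36.7×2700 + (z_c − 36.7)×3300
Column B: 4.1×0 + 2.51×1030 + 0.415×ρ + 5.9×2880 + (z_c − 4.1 − 8.825)×3300
The z_c×3300 term appears on both sides and cancels. Collect the known terms of each column as K = Σ(ρt)_known − 3300 × (depth of known layers): K_A = 99090 − 3300×36.7 = −22020; K_B = 19577.3 − 3300×(4.1 + 8.825) = −23075.2.
Balance: K_A = K_B + 0.415×ρ, so ρ = (K_A − K_B)/0.415 = 1055.2/0.415 = 2540 kg/m³.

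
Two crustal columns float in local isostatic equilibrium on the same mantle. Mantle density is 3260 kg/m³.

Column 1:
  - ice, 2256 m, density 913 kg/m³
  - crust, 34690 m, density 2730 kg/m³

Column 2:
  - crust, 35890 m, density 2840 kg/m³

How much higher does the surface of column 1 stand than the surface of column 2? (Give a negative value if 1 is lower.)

2640 m

For any compensation level in the mantle, the mantle terms cancel and isostasy reduces to e = (Σt_1 − Σt_2) − (Σ(ρt)_1 − Σ(ρt)_2) / ρ_m.
Σt_1 = 36946 m; Σt_2 = 35890 m; Σ(ρt)_1 = 96763428; Σ(ρt)_2 = 101927600 (in m·kg/m³).
e = (36946 − 35890) − (96763428 − 101927600) / 3260 = 2640 m.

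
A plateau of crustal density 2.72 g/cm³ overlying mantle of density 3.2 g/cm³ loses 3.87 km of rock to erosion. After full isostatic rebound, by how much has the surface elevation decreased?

Rebound u = e ρ_c/ρ_m = 3.87 km × 2.72/3.2 = 3.289 km.
Net surface drop = e − u = 3.87 km − 3.289 km = e (ρ_m − ρ_c)/ρ_m = 0.581 km.

0.581 km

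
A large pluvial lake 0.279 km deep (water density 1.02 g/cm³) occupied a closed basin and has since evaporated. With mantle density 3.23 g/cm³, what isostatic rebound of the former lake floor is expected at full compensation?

0.0881 km

u = d ρ_w/ρ_m = 0.279 km × 1.02/3.23 = 0.0881 km.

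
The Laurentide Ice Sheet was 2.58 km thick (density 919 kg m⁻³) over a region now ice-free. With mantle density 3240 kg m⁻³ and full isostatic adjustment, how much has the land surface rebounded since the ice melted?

0.732 km

Removing the load lets mantle flow back in; uplift u satisfies ρ_ice t = ρ_m u.
u = t ρ_ice/ρ_m = 2.58 km × 919/3240 = 0.732 km.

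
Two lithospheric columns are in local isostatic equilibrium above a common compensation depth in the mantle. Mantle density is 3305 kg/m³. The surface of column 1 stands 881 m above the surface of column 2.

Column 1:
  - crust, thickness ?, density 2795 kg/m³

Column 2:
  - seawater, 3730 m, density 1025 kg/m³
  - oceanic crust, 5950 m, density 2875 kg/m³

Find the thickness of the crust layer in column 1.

Take the compensation level at the base of the deeper column (depth z_c below the surface of column 1) and equate Σ ρ_i t_i down to z_c; mantle fills any gap and the z_c terms cancel.
Column 1: x×2795 + (z_c − 0 − x)×3305
Column 2: 881×0 + 3730×1025 + 5950×2875 + (z_c − 881 − 9680)×3305
The z_c×3305 term appears on both sides and cancels. Collect the known terms of each column as K = Σ(ρt)_known − 3305 × (depth of known layers): K_1 = 0 − 3305×0 = 0; K_2 = 20929500 − 3305×(881 + 9680) = −13974605.
Balance: K_1 − x×(3305 − 2795) = K_2, so x = (K_1 − K_2)/(3305 − 2795) = 13974600/510 = 27400 m.

27400 m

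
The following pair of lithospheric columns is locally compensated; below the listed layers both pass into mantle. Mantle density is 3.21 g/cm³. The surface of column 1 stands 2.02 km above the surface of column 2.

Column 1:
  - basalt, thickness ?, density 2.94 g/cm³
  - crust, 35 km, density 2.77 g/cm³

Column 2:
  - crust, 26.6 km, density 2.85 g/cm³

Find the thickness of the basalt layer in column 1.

Take the compensation level at the base of the deeper column (depth z_c below the surface of column 1) and equate Σ ρ_i t_i down to z_c; mantle fills any gap and the z_c terms cancel.
Column 1: x×2.94 + 35×2.77 + (z_c − 35 − x)×3.21
Column 2: 2.02×0 + 26.6×2.85 + (z_c − 2.02 − 26.6)×3.21
The z_c×3.21 term appears on both sides and cancels. Collect the known terms of each column as K = Σ(ρt)_known − 3.21 × (depth of known layers): K_1 = 96.95 − 3.21×35 = −15.4; K_2 = 75.81 − 3.21×(2.02 + 26.6) = −16.0602.
Balance: K_1 − x×(3.21 − 2.94) = K_2, so x = (K_1 − K_2)/(3.21 − 2.94) = 0.6602/0.27 = 2.45 km.

2.45 km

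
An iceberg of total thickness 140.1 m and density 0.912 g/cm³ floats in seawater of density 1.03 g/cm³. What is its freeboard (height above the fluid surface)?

Floating equilibrium: submerged depth d = t ρ_obj/ρ_fluid = 140.1 m × 0.912/1.03 = 124 m.
Freeboard = t − d = 140.1 m − 124 m = 16.1 m.

16.1 m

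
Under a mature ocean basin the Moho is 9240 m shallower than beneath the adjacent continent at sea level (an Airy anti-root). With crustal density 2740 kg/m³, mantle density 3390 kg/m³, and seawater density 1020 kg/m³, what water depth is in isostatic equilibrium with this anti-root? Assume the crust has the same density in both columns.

Replacing a thickness d of crust by seawater at the top must be balanced by replacing crust with mantle at the base: d (ρ_c − ρ_w) = a (ρ_m − ρ_c).
d = a (ρ_m − ρ_c)/(ρ_c − ρ_w) = 9240 m × 650/1720 = 3490 m.

3490 m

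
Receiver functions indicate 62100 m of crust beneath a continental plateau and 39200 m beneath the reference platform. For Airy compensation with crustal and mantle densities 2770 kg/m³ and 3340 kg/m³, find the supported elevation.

Excess crust Δ = 62100 m − 39200 m = 22900 m, split between elevation h and root r with h + r = Δ.
Airy balance ρ_c h = (ρ_m − ρ_c) r gives r = h ρ_c/(ρ_m − ρ_c), so h (1 + ρ_c/(ρ_m − ρ_c)) = Δ, i.e. h = Δ (ρ_m − ρ_c)/ρ_m.
h = 22900 m × 570/3340 = 3910 m.

3910 m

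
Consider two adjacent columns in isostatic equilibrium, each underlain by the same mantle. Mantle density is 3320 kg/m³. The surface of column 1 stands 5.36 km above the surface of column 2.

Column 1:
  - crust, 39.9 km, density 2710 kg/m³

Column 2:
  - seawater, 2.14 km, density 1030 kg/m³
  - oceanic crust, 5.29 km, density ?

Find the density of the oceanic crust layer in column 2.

3010 kg/m³

Take the compensation level at the base of the deeper column (depth z_c below the surface of column 1) and equate Σ ρ_i t_i down to z_c; mantle fills any gap and the z_c terms cancel.
Column 1: 39.9×2710 + (z_c − 39.9)×3320
Column 2: 5.36×0 + 2.14×1030 + 5.29×ρ + (z_c − 5.36 − 7.43)×3320
The z_c×3320 term appears on both sides and cancels. Collect the known terms of each column as K = Σ(ρt)_known − 3320 × (depth of known layers): K_1 = 108129 − 3320×39.9 = −24339; K_2 = 2204.2 − 3320×(5.36 + 7.43) = −40258.6.
Balance: K_1 = K_2 + 5.29×ρ, so ρ = (K_1 − K_2)/5.29 = 15919.6/5.29 = 3010 kg/m³.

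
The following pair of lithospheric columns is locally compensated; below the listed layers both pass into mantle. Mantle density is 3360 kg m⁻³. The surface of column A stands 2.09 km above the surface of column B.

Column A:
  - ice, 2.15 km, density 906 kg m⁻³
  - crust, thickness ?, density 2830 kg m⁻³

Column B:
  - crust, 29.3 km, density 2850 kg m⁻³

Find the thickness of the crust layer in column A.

31.5 km

Take the compensation level at the base of the deeper column (depth z_c below the surface of column A) and equate Σ ρ_i t_i down to z_c; mantle fills any gap and the z_c terms cancel.
Column A: 2.15×906 + x×2830 + (z_c − 2.15 − x)×3360
Column B: 2.09×0 + 29.3×2850 + (z_c − 2.09 − 29.3)×3360
The z_c×3360 term appears on both sides and cancels. Collect the known terms of each column as K = Σ(ρt)_known − 3360 × (depth of known layers): K_A = 1947.9 − 3360×2.15 = −5276.1; K_B = 83505 − 3360×(2.09 + 29.3) = −21965.4.
Balance: K_A − x×(3360 − 2830) = K_B, so x = (K_A − K_B)/(3360 − 2830) = 16689.3/530 = 31.5 km.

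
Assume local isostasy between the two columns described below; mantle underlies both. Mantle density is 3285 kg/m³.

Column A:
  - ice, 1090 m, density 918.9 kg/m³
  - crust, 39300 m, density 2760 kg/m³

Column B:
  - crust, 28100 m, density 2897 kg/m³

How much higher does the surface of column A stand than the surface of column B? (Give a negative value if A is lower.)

For any compensation level in the mantle, the mantle terms cancel and isostasy reduces to e = (Σt_A − Σt_B) − (Σ(ρt)_A − Σ(ρt)_B) / ρ_m.
Σt_A = 40390 m; Σt_B = 28100 m; Σ(ρt)_A = 109469601; Σ(ρt)_B = 81405700 (in m·kg/m³).
e = (40390 − 28100) − (109469601 − 81405700) / 3285 = 3750 m.

3750 m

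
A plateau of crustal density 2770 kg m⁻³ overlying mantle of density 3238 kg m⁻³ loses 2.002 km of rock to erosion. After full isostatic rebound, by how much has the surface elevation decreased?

Rebound u = e ρ_c/ρ_m = 2.002 km × 2770/3238 = 1.713 km.
Net surface drop = e − u = 2.002 km − 1.713 km = e (ρ_m − ρ_c)/ρ_m = 0.289 km.

0.289 km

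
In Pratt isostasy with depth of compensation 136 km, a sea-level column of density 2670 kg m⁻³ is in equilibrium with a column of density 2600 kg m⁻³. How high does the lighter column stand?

3.66 km

ρ_ref D = ρ (D + h) → h = D (ρ_ref − ρ)/ρ.
h = 136 km × (2670 − 2600)/2600 = 3.66 km.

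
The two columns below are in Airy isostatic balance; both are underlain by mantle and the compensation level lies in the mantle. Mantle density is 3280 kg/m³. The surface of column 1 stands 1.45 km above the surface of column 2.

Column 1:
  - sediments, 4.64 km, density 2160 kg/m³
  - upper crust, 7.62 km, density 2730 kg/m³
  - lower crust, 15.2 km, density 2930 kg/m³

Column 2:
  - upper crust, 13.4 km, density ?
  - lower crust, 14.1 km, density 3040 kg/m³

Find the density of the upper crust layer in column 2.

2790 kg/m³

Take the compensation level at the base of the deeper column (depth z_c below the surface of column 1) and equate Σ ρ_i t_i down to z_c; mantle fills any gap and the z_c terms cancel.
Column 1: 4.64×2160 + 7.62×2730 + 15.2×2930 + (z_c − 27.46)×3280
Column 2: 1.45×0 + 13.4×ρ + 14.1×3040 + (z_c − 1.45 − 27.5)×3280
The z_c×3280 term appears on both sides and cancels. Collect the known terms of each column as K = Σ(ρt)_known − 3280 × (depth of known layers): K_1 = 75361 − 3280×27.46 = −14707.8; K_2 = 42864 − 3280×(1.45 + 27.5) = −52092.
Balance: K_1 = K_2 + 13.4×ρ, so ρ = (K_1 − K_2)/13.4 = 37384.2/13.4 = 2790 kg/m³.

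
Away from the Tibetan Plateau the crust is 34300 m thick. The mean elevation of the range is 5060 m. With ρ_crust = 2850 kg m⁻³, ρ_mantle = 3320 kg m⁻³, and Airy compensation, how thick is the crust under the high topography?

70000 m

Root depth r = h ρ_c / (ρ_m − ρ_c) = 5060 m × 2850 / 470 = 30680 m.
Total thickness = T + h + r = 34300 m + 5060 m + 30680 m = 70000 m.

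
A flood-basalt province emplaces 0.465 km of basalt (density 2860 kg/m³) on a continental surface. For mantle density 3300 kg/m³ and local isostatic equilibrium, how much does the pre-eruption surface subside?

0.403 km

Subaerial loading: s = t ρ_load / ρ_m.
s = 0.465 km × 2860/3300 = 0.403 km.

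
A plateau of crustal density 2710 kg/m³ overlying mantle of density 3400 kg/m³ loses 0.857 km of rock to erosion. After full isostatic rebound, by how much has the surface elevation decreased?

Rebound u = e ρ_c/ρ_m = 0.857 km × 2710/3400 = 0.6831 km.
Net surface drop = e − u = 0.857 km − 0.6831 km = e (ρ_m − ρ_c)/ρ_m = 0.174 km.

0.174 km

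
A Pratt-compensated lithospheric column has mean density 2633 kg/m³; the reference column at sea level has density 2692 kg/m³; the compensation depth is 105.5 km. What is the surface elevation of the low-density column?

ρ_ref D = ρ (D + h) → h = D (ρ_ref − ρ)/ρ.
h = 105.5 km × (2692 − 2633)/2633 = 2.36 km.

2.36 km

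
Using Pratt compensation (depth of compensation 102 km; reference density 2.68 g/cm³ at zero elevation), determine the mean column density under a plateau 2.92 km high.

Pratt balance: ρ_ref D = ρ (D + h).
ρ = ρ_ref D/(D + h) = 2.68 × 102 km/(102 km + 2.92 km) = 2.61 g/cm³.

2.61 g/cm³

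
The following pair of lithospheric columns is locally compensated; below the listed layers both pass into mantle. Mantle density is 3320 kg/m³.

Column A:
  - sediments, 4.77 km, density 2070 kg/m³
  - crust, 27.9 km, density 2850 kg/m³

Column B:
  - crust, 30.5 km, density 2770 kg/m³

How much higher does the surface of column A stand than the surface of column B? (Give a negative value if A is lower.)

For any compensation level in the mantle, the mantle terms cancel and isostasy reduces to e = (Σt_A − Σt_B) − (Σ(ρt)_A − Σ(ρt)_B) / ρ_m.
Σt_A = 32.67 km; Σt_B = 30.5 km; Σ(ρt)_A = 89388.9; Σ(ρt)_B = 84485 (in km·kg/m³).
e = (32.67 − 30.5) − (89388.9 − 84485) / 3320 = 0.693 km.

0.693 km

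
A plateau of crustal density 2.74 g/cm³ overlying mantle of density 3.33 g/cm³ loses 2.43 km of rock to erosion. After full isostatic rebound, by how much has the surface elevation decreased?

Rebound u = e ρ_c/ρ_m = 2.43 km × 2.74/3.33 = 1.999 km.
Net surface drop = e − u = 2.43 km − 1.999 km = e (ρ_m − ρ_c)/ρ_m = 0.431 km.

0.431 km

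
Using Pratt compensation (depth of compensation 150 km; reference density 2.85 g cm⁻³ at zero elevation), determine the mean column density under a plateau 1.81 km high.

Pratt balance: ρ_ref D = ρ (D + h).
ρ = ρ_ref D/(D + h) = 2.85 × 150 km/(150 km + 1.81 km) = 2.82 g cm⁻³.

2.82 g cm⁻³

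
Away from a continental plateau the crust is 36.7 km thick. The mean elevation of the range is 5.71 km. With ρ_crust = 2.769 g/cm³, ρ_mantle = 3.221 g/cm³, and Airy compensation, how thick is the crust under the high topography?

77.4 km

Root depth r = h ρ_c / (ρ_m − ρ_c) = 5.71 km × 2.769 / 0.452 = 34.98 km.
Total thickness = T + h + r = 36.7 km + 5.71 km + 34.98 km = 77.4 km.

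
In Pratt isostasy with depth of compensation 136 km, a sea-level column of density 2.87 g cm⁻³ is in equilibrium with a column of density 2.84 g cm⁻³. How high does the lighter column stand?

ρ_ref D = ρ (D + h) → h = D (ρ_ref − ρ)/ρ.
h = 136 km × (2.87 − 2.84)/2.84 = 1.44 km.

1.44 km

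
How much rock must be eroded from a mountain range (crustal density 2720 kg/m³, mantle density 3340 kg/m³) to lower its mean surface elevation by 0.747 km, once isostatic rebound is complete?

Net drop Δ = e − u = e − e ρ_c/ρ_m = e (ρ_m − ρ_c)/ρ_m.
e = Δ ρ_m/(ρ_m − ρ_c) = 0.747 km × 3340/620 = 4.02 km.

4.02 km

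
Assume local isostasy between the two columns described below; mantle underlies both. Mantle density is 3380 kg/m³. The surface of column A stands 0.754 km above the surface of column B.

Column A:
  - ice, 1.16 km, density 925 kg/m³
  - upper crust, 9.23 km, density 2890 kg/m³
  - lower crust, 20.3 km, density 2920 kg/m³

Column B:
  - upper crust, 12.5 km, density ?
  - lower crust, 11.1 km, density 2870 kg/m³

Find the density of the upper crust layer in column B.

Take the compensation level at the base of the deeper column (depth z_c below the surface of column A) and equate Σ ρ_i t_i down to z_c; mantle fills any gap and the z_c terms cancel.
Column A: 1.16×925 + 9.23×2890 + 20.3×2920 + (z_c − 30.69)×3380
Column B: 0.754×0 + 12.5×ρ + 11.1×2870 + (z_c − 0.754 − 23.6)×3380
The z_c×3380 term appears on both sides and cancels. Collect the known terms of each column as K = Σ(ρt)_known − 3380 × (depth of known layers): K_A = 87023.7 − 3380×30.69 = −16708.5; K_B = 31857 − 3380×(0.754 + 23.6) = −50459.52.
Balance: K_A = K_B + 12.5×ρ, so ρ = (K_A − K_B)/12.5 = 33751/12.5 = 2700 kg/m³.

2700 kg/m³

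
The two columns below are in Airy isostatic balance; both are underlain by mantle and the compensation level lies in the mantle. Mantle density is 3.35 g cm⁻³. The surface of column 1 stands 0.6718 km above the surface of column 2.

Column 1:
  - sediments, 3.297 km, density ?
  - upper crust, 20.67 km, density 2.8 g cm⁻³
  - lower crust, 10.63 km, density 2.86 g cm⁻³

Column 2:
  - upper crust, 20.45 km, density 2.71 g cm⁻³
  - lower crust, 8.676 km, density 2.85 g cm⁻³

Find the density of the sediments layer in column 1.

Take the compensation level at the base of the deeper column (depth z_c below the surface of column 1) and equate Σ ρ_i t_i down to z_c; mantle fills any gap and the z_c terms cancel.
Column 1: 3.297×ρ + 20.67×2.8 + 10.63×2.86 + (z_c − 34.597)×3.35
Column 2: 0.6718×0 + 20.45×2.71 + 8.676×2.85 + (z_c − 0.6718 − 29.126)×3.35
The z_c×3.35 term appears on both sides and cancels. Collect the known terms of each column as K = Σ(ρt)_known − 3.35 × (depth of known layers): K_1 = 88.2778 − 3.35×34.597 = −27.62215; K_2 = 80.1461 − 3.35×(0.6718 + 29.126) = −19.67653.
Balance: K_1 + 3.297×ρ = K_2, so ρ = (K_2 − K_1)/3.297 = 7.94562/3.297 = 2.41 g cm⁻³.

2.41 g cm⁻³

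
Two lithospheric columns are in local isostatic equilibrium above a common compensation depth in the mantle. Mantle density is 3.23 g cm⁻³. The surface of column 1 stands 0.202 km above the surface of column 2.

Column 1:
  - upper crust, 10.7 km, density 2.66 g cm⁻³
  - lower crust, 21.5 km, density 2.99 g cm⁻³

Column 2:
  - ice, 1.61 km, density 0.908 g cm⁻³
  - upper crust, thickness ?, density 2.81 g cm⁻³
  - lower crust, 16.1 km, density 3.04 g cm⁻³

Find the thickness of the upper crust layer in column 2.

Take the compensation level at the base of the deeper column (depth z_c below the surface of column 1) and equate Σ ρ_i t_i down to z_c; mantle fills any gap and the z_c terms cancel.
Column 1: 10.7×2.66 + 21.5×2.99 + (z_c − 32.2)×3.23
Column 2: 0.202×0 + 1.61×0.908 + x×2.81 + 16.1×3.04 + (z_c − 0.202 − 17.71 − x)×3.23
The z_c×3.23 term appears on both sides and cancels. Collect the known terms of each column as K = Σ(ρt)_known − 3.23 × (depth of known layers): K_1 = 92.747 − 3.23×32.2 = −11.259; K_2 = 50.40588 − 3.23×(0.202 + 17.71) = −7.44988.
Balance: K_1 = K_2 − x×(3.23 − 2.81), so x = (K_2 − K_1)/(3.23 − 2.81) = 3.80912/0.42 = 9.07 km.

9.07 km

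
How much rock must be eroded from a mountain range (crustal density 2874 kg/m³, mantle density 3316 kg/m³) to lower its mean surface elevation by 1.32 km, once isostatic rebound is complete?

Net drop Δ = e − u = e − e ρ_c/ρ_m = e (ρ_m − ρ_c)/ρ_m.
e = Δ ρ_m/(ρ_m − ρ_c) = 1.32 km × 3316/442 = 9.9 km.

9.9 km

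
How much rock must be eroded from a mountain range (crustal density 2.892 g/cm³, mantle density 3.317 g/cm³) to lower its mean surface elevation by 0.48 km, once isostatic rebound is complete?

Net drop Δ = e − u = e − e ρ_c/ρ_m = e (ρ_m − ρ_c)/ρ_m.
e = Δ ρ_m/(ρ_m − ρ_c) = 0.48 km × 3.317/0.425 = 3.75 km.

3.75 km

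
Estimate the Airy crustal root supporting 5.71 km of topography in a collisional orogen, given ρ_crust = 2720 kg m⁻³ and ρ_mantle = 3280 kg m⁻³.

By Archimedes' principle applied to the lithosphere: the weight of the topography is balanced by the buoyancy of the root, ρ_c h = (ρ_m − ρ_c) r.
r = h · ρ_c / (ρ_m − ρ_c) = 5.71 km × 2720 / (3280 − 2720) = 27.7 km.

27.7 km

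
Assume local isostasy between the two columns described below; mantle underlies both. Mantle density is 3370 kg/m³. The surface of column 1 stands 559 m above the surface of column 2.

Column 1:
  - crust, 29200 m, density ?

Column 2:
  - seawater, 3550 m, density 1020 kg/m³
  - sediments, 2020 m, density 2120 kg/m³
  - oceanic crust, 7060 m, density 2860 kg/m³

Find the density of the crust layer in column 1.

Take the compensation level at the base of the deeper column (depth z_c below the surface of column 1) and equate Σ ρ_i t_i down to z_c; mantle fills any gap and the z_c terms cancel.
Column 1: 29200×ρ + (z_c − 29200)×3370
Column 2: 559×0 + 3550×1020 + 2020×2120 + 7060×2860 + (z_c − 559 − 12630)×3370
The z_c×3370 term appears on both sides and cancels. Collect the known terms of each column as K = Σ(ρt)_known − 3370 × (depth of known layers): K_1 = 0 − 3370×29200 = −98404000; K_2 = 28095000 − 3370×(559 + 12630) = −16351930.
Balance: K_1 + 29200×ρ = K_2, so ρ = (K_2 − K_1)/29200 = 82052100/29200 = 2810 kg/m³.

2810 kg/m³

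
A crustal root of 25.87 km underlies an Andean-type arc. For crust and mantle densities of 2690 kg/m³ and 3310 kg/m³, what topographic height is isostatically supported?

5.96 km

For local isostatic compensation: ρ_c h = (ρ_m − ρ_c) r.
h = r (ρ_m − ρ_c) / ρ_c = 25.87 km × (3310 − 2690) / 2690 = 5.96 km.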